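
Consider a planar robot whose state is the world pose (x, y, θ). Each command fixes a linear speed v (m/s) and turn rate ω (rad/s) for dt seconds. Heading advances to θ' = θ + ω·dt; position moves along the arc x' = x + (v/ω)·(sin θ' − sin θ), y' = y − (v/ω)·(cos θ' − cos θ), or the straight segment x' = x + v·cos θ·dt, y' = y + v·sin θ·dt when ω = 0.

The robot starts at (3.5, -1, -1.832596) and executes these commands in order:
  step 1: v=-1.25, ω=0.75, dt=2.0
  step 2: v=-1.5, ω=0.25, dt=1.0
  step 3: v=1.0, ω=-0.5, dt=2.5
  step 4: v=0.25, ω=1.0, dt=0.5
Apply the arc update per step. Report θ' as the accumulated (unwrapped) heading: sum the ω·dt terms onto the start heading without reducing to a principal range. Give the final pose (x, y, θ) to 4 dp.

(2.8069, -0.3155, -0.8326)

step 1: θ'=-0.3326 (R=-1.6667) → pose (2.4343, 1.0067, -0.3326)
step 2: θ'=-0.0826 (R=-6.0000) → pose (0.9703, 1.3151, -0.0826)
step 3: θ'=-1.3326 (R=-2.0000) → pose (2.7488, -0.2062, -1.3326)
step 4: θ'=-0.8326 (R=0.2500) → pose (2.8069, -0.3155, -0.8326)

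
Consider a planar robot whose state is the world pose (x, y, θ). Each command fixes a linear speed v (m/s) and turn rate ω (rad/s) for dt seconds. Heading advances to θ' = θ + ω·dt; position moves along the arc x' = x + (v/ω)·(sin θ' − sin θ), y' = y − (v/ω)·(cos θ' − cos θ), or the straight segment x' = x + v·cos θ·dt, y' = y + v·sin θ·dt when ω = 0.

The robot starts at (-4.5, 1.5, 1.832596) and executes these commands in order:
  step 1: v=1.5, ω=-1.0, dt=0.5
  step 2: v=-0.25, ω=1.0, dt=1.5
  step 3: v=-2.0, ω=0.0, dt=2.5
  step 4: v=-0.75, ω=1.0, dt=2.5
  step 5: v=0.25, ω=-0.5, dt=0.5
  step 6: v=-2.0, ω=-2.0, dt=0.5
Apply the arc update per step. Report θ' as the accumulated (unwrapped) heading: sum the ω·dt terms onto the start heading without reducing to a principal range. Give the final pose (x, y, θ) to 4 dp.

(1.4431, 2.4160, 4.0826)

step 1: θ'=1.3326 (R=-1.5000) → pose (-4.5088, 2.2422, 1.3326)
step 2: θ'=2.8326 (R=-0.2500) → pose (-4.3418, 1.9450, 2.8326)
step 3: θ'=2.8326 (straight) → pose (0.4214, 0.4245, 2.8326)
step 4: θ'=5.3326 (R=-0.7500) → pose (1.2597, 1.5749, 5.3326)
step 5: θ'=5.0826 (R=-0.5000) → pose (1.3190, 1.4652, 5.0826)
step 6: θ'=4.0826 (R=1.0000) → pose (1.4431, 2.4160, 4.0826)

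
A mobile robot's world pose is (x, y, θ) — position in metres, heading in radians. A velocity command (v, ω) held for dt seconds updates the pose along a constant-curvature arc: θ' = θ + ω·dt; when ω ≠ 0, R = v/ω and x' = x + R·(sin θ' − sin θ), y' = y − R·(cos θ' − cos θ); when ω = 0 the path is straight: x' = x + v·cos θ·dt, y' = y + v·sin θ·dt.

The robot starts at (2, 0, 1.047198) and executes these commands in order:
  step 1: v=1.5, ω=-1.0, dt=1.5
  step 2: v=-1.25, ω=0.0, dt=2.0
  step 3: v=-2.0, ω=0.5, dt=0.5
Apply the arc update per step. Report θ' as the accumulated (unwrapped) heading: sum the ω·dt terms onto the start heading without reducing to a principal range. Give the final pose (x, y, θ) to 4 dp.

step 1: θ'=-0.4528 (R=-1.5000) → pose (3.9553, 0.5988, -0.4528)
step 2: θ'=-0.4528 (straight) → pose (1.7072, 1.6926, -0.4528)
step 3: θ'=-0.2028 (R=-4.0000) → pose (0.7629, 2.0137, -0.2028)

(0.7629, 2.0137, -0.2028)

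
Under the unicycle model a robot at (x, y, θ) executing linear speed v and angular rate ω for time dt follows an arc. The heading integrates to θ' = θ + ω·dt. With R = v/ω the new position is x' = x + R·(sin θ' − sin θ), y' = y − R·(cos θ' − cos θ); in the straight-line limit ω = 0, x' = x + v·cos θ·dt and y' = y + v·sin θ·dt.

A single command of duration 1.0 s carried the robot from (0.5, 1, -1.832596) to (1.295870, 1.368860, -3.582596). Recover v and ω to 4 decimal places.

Δθ = -3.582596 − -1.832596 = -1.750000
ω = Δθ/dt = -1.750000/1.0 = -1.7500
R = Δx/(sin θ' − sin θ) = 0.5714
v = R·ω = 0.5714·-1.7500 = -1.0000

v = -1.0000, ω = -1.7500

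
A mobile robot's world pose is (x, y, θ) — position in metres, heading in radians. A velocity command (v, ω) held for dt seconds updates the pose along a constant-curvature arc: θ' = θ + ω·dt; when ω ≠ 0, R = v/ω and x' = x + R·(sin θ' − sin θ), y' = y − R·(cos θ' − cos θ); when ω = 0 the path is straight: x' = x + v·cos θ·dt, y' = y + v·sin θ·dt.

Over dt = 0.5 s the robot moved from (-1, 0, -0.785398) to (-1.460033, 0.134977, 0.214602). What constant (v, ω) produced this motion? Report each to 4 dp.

v = -1.0000, ω = 2.0000

Δθ = 0.214602 − -0.785398 = 1.000000
ω = Δθ/dt = 1.000000/0.5 = 2.0000
R = Δx/(sin θ' − sin θ) = -0.5000
v = R·ω = -0.5000·2.0000 = -1.0000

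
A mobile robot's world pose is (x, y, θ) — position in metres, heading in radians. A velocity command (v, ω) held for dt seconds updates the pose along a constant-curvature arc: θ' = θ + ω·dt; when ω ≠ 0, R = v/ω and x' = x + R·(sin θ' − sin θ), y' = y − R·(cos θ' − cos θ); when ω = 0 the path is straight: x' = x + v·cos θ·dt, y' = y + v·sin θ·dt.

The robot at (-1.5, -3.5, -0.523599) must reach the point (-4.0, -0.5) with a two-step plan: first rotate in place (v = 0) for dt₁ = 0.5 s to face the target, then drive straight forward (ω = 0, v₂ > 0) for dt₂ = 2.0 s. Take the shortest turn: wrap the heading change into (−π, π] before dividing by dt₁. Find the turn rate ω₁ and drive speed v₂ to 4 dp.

heading to target = atan2(-0.5−-3.5, -4−-1.5) = 2.2655
Δθ = wrap(2.2655 − -0.5236) = 2.7891; ω₁ = Δθ/dt₁ = 5.5783
distance = √((-4−-1.5)² + (-0.5−-3.5)²) = 3.9051; v₂ = distance/dt₂ = 1.9526

ω₁ = 5.5783, v₂ = 1.9526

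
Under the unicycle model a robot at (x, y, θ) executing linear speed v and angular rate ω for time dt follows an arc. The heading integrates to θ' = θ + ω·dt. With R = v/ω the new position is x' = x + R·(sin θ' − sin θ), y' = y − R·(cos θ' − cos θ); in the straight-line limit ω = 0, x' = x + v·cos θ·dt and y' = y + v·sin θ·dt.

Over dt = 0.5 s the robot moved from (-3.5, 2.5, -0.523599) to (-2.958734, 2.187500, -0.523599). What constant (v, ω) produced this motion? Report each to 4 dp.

v = 1.2500, ω = 0.0000

Δθ = -0.523599 − -0.523599 = 0.000000
ω = Δθ/dt = 0.000000/0.5 = 0.0000
ω = 0 → v = (Δx·cos θ + Δy·sin θ)/dt = 1.2500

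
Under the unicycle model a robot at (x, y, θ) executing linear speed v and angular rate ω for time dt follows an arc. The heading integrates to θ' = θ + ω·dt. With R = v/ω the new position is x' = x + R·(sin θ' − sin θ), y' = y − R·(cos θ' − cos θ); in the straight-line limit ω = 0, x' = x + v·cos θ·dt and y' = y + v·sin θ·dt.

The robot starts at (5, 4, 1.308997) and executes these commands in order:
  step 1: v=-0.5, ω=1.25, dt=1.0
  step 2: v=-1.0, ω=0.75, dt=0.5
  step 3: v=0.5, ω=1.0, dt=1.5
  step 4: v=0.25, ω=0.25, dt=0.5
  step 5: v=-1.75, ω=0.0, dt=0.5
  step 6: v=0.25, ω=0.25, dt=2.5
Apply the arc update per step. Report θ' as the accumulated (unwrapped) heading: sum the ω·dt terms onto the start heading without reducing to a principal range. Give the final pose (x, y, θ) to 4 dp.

(5.2456, 3.1549, 5.1840)

step 1: θ'=2.5590 (R=-0.4000) → pose (5.1663, 3.5625, 2.5590)
step 2: θ'=2.9340 (R=-1.3333) → pose (5.6251, 3.3711, 2.9340)
step 3: θ'=4.4340 (R=0.5000) → pose (5.0413, 3.0193, 4.4340)
step 4: θ'=4.5590 (R=1.0000) → pose (5.0145, 2.8973, 4.5590)
step 5: θ'=4.5590 (straight) → pose (5.1482, 3.7620, 4.5590)
step 6: θ'=5.1840 (R=1.0000) → pose (5.2456, 3.1549, 5.1840)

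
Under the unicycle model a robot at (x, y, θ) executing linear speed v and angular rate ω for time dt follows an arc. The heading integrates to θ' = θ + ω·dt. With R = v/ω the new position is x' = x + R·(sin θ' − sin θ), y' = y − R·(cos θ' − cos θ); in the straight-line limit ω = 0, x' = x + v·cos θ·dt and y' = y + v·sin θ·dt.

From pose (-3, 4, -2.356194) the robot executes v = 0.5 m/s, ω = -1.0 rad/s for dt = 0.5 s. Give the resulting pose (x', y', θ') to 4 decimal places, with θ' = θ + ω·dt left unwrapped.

θ' = -2.3562 + -1.0·0.5 = -2.8562
R = v/ω = 0.5/-1.0 = -0.5000
x' = -3 + -0.5000·(sin -2.8562 − sin -2.3562) = -3.2128
y' = 4 − -0.5000·(cos -2.8562 − cos -2.3562) = 3.8738

(-3.2128, 3.8738, -2.8562)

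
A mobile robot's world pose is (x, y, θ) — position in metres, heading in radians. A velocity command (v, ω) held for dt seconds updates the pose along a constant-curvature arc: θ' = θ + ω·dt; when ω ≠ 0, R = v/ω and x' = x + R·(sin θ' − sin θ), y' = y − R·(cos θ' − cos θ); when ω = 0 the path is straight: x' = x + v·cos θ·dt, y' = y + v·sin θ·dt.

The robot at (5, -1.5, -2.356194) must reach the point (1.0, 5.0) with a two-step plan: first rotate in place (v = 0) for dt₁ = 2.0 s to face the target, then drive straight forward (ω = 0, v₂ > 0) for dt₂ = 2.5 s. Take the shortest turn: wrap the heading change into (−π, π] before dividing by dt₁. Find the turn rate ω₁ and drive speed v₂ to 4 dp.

heading to target = atan2(5−-1.5, 1−5) = 2.1225
Δθ = wrap(2.1225 − -2.3562) = -1.8045; ω₁ = Δθ/dt₁ = -0.9023
distance = √((1−5)² + (5−-1.5)²) = 7.6322; v₂ = distance/dt₂ = 3.0529

ω₁ = -0.9023, v₂ = 3.0529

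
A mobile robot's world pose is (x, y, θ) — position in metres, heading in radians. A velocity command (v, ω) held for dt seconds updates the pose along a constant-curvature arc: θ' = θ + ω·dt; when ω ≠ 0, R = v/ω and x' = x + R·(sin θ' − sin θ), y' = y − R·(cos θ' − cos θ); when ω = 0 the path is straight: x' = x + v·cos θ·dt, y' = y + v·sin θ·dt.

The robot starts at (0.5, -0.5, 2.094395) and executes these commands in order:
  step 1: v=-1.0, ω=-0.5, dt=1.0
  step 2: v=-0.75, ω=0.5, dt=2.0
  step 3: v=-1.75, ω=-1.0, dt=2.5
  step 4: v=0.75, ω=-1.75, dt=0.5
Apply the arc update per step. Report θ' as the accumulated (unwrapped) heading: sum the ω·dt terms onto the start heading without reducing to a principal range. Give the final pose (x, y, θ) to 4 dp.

step 1: θ'=1.5944 (R=2.0000) → pose (0.7674, -1.4528, 1.5944)
step 2: θ'=2.5944 (R=-1.5000) → pose (1.4865, -2.6984, 2.5944)
step 3: θ'=0.0944 (R=1.7500) → pose (0.7410, -5.9351, 0.0944)
step 4: θ'=-0.7806 (R=-0.4286) → pose (1.0829, -6.0572, -0.7806)

(1.0829, -6.0572, -0.7806)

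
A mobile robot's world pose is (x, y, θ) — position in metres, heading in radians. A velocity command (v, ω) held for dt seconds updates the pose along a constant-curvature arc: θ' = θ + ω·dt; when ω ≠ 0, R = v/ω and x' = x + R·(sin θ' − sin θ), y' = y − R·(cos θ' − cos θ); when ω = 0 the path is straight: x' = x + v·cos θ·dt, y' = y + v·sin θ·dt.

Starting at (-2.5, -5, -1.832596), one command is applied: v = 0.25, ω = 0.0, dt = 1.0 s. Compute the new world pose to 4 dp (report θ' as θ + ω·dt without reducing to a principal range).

θ' = -1.8326 + 0.0·1.0 = -1.8326
ω = 0 → straight: x' = -2.5 + 0.25·cos(-1.8326)·1.0 = -2.5647
y' = -5 + 0.25·sin(-1.8326)·1.0 = -5.2415

(-2.5647, -5.2415, -1.8326)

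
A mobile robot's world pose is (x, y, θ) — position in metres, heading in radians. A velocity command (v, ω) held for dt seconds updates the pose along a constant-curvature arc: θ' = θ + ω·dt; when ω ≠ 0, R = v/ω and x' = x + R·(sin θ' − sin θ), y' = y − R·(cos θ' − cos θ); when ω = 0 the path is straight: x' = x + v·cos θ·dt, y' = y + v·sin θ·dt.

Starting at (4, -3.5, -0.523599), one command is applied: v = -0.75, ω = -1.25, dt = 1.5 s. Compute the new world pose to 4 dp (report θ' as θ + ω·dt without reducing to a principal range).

(3.8941, -2.5385, -2.3986)

θ' = -0.5236 + -1.25·1.5 = -2.3986
R = v/ω = -0.75/-1.25 = 0.6000
x' = 4 + 0.6000·(sin -2.3986 − sin -0.5236) = 3.8941
y' = -3.5 − 0.6000·(cos -2.3986 − cos -0.5236) = -2.5385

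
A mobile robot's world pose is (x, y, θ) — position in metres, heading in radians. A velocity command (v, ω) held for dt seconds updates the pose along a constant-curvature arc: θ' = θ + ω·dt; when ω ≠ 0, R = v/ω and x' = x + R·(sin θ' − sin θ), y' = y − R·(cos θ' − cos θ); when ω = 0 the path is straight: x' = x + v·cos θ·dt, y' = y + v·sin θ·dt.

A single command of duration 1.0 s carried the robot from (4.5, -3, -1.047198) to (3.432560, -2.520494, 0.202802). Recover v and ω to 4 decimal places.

Δθ = 0.202802 − -1.047198 = 1.250000
ω = Δθ/dt = 1.250000/1.0 = 1.2500
R = Δx/(sin θ' − sin θ) = -1.0000
v = R·ω = -1.0000·1.2500 = -1.2500

v = -1.2500, ω = 1.2500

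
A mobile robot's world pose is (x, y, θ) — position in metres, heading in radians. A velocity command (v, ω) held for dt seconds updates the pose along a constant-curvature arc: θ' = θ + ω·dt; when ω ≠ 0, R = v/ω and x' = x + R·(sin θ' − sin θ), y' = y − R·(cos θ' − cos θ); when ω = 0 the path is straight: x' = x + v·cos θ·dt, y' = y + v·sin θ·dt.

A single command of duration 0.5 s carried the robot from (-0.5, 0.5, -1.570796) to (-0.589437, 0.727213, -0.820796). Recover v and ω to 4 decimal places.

Δθ = -0.820796 − -1.570796 = 0.750000
ω = Δθ/dt = 0.750000/0.5 = 1.5000
R = −Δy/(cos θ' − cos θ) = -0.3333
v = R·ω = -0.3333·1.5000 = -0.5000

v = -0.5000, ω = 1.5000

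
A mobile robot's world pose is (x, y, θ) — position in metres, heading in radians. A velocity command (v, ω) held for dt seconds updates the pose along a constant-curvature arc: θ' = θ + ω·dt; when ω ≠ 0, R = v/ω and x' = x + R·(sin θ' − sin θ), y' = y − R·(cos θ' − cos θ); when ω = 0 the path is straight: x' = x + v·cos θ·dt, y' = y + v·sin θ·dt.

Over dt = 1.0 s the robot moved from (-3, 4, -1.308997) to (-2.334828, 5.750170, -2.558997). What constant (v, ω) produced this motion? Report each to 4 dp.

v = -2.0000, ω = -1.2500

Δθ = -2.558997 − -1.308997 = -1.250000
ω = Δθ/dt = -1.250000/1.0 = -1.2500
R = −Δy/(cos θ' − cos θ) = 1.6000
v = R·ω = 1.6000·-1.2500 = -2.0000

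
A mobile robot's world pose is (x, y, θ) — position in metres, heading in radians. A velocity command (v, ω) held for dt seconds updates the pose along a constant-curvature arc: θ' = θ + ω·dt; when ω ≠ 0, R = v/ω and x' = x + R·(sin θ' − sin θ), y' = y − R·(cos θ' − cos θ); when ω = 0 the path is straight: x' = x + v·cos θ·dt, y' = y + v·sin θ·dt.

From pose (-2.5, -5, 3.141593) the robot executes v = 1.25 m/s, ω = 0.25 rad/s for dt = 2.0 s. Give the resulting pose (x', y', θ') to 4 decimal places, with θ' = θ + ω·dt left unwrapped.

(-4.8971, -5.6121, 3.6416)

θ' = 3.1416 + 0.25·2.0 = 3.6416
R = v/ω = 1.25/0.25 = 5.0000
x' = -2.5 + 5.0000·(sin 3.6416 − sin 3.1416) = -4.8971
y' = -5 − 5.0000·(cos 3.6416 − cos 3.1416) = -5.6121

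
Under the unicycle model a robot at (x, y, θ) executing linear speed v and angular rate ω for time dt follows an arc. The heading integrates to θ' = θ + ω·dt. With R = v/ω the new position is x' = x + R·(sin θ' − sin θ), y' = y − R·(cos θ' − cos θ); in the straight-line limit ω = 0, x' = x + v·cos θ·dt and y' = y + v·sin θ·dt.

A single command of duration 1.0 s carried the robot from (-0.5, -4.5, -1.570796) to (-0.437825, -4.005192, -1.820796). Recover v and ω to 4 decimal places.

v = -0.5000, ω = -0.2500

Δθ = -1.820796 − -1.570796 = -0.250000
ω = Δθ/dt = -0.250000/1.0 = -0.2500
R = −Δy/(cos θ' − cos θ) = 2.0000
v = R·ω = 2.0000·-0.2500 = -0.5000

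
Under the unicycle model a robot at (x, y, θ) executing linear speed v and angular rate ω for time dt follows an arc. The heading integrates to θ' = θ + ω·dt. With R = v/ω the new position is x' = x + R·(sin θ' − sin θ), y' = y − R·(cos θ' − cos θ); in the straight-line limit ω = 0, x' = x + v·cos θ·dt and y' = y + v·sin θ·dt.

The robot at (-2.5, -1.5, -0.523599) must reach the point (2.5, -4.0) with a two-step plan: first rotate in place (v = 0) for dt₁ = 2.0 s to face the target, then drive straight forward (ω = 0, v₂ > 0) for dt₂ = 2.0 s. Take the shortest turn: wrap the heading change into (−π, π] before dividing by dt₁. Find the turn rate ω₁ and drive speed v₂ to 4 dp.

heading to target = atan2(-4−-1.5, 2.5−-2.5) = -0.4636
Δθ = wrap(-0.4636 − -0.5236) = 0.0600; ω₁ = Δθ/dt₁ = 0.0300
distance = √((2.5−-2.5)² + (-4−-1.5)²) = 5.5902; v₂ = distance/dt₂ = 2.7951

ω₁ = 0.0300, v₂ = 2.7951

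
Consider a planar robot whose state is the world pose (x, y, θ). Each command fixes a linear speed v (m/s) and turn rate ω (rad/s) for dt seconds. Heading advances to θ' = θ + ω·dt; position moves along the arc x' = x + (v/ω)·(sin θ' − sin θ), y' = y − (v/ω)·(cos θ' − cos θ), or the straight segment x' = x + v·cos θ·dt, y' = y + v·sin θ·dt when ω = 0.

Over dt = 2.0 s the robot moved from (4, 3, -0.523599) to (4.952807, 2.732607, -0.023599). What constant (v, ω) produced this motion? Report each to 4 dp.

v = 0.5000, ω = 0.2500

Δθ = -0.023599 − -0.523599 = 0.500000
ω = Δθ/dt = 0.500000/2.0 = 0.2500
R = Δx/(sin θ' − sin θ) = 2.0000
v = R·ω = 2.0000·0.2500 = 0.5000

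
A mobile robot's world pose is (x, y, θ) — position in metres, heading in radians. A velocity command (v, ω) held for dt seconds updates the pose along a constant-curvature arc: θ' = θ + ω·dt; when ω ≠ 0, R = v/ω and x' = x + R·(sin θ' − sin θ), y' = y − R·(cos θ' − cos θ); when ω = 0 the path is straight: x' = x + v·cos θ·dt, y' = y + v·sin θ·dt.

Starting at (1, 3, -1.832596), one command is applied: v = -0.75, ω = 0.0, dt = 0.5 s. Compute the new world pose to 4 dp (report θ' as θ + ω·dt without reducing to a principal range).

θ' = -1.8326 + 0.0·0.5 = -1.8326
ω = 0 → straight: x' = 1 + -0.75·cos(-1.8326)·0.5 = 1.0971
y' = 3 + -0.75·sin(-1.8326)·0.5 = 3.3622

(1.0971, 3.3622, -1.8326)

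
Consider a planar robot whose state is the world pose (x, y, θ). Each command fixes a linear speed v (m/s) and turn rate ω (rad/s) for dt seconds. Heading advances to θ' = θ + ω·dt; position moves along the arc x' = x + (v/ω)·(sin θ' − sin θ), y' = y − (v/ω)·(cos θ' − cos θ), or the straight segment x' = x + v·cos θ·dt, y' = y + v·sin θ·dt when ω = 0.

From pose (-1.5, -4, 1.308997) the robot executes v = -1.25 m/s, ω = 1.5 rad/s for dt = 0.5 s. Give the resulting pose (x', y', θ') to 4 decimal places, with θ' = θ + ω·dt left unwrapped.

(-1.4310, -4.6065, 2.0590)

θ' = 1.3090 + 1.5·0.5 = 2.0590
R = v/ω = -1.25/1.5 = -0.8333
x' = -1.5 + -0.8333·(sin 2.0590 − sin 1.3090) = -1.4310
y' = -4 − -0.8333·(cos 2.0590 − cos 1.3090) = -4.6065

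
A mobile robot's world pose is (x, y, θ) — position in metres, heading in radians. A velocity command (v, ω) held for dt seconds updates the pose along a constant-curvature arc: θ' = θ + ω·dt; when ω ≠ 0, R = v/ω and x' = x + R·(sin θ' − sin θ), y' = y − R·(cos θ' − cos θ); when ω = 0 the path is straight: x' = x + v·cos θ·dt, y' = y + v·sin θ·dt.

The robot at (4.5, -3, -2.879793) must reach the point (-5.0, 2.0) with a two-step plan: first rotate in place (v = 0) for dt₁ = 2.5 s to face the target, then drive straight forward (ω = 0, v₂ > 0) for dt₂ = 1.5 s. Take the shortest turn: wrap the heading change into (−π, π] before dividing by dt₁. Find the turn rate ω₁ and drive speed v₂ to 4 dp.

ω₁ = -0.2985, v₂ = 7.1570

heading to target = atan2(2−-3, -5−4.5) = 2.6571
Δθ = wrap(2.6571 − -2.8798) = -0.7463; ω₁ = Δθ/dt₁ = -0.2985
distance = √((-5−4.5)² + (2−-3)²) = 10.7355; v₂ = distance/dt₂ = 7.1570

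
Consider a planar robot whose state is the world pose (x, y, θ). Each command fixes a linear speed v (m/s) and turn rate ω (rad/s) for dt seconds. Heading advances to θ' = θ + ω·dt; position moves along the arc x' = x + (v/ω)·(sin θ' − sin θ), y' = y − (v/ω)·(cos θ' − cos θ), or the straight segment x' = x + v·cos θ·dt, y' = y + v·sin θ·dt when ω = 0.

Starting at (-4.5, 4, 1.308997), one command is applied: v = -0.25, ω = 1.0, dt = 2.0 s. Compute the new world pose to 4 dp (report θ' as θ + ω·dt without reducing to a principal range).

θ' = 1.3090 + 1.0·2.0 = 3.3090
R = v/ω = -0.25/1.0 = -0.2500
x' = -4.5 + -0.2500·(sin 3.3090 − sin 1.3090) = -4.2169
y' = 4 − -0.2500·(cos 3.3090 − cos 1.3090) = 3.6888

(-4.2169, 3.6888, 3.3090)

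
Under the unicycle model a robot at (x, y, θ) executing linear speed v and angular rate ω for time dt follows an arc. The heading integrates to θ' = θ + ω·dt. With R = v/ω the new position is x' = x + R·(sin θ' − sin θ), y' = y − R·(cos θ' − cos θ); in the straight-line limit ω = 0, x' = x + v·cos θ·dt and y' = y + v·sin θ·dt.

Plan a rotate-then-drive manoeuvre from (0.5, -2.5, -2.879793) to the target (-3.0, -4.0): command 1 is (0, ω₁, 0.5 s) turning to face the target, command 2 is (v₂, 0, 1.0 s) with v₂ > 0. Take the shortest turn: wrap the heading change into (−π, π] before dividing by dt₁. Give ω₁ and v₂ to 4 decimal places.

ω₁ = 0.2862, v₂ = 3.8079

heading to target = atan2(-4−-2.5, -3−0.5) = -2.7367
Δθ = wrap(-2.7367 − -2.8798) = 0.1431; ω₁ = Δθ/dt₁ = 0.2862
distance = √((-3−0.5)² + (-4−-2.5)²) = 3.8079; v₂ = distance/dt₂ = 3.8079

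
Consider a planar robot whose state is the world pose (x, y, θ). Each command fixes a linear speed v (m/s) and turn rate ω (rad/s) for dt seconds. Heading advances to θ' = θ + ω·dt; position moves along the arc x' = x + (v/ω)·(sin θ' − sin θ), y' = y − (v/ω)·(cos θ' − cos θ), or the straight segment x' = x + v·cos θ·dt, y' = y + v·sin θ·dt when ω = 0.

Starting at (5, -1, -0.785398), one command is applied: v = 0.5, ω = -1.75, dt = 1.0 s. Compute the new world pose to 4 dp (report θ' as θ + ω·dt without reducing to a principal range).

(4.9608, -1.4368, -2.5354)

θ' = -0.7854 + -1.75·1.0 = -2.5354
R = v/ω = 0.5/-1.75 = -0.2857
x' = 5 + -0.2857·(sin -2.5354 − sin -0.7854) = 4.9608
y' = -1 − -0.2857·(cos -2.5354 − cos -0.7854) = -1.4368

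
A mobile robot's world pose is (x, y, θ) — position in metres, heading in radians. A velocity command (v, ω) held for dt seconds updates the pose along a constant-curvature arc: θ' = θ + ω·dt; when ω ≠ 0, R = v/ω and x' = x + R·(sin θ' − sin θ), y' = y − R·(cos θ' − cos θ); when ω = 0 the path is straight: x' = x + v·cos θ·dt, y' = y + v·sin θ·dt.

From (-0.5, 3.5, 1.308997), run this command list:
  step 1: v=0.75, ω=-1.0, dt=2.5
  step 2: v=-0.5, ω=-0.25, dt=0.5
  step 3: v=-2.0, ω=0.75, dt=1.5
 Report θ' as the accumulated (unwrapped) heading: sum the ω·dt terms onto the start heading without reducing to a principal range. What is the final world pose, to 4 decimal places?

step 1: θ'=-1.1910 (R=-0.7500) → pose (0.9210, 3.5839, -1.1910)
step 2: θ'=-1.3160 (R=2.0000) → pose (0.8431, 3.8213, -1.3160)
step 3: θ'=-0.1910 (R=-2.6667) → pose (-1.2313, 5.7673, -0.1910)

(-1.2313, 5.7673, -0.1910)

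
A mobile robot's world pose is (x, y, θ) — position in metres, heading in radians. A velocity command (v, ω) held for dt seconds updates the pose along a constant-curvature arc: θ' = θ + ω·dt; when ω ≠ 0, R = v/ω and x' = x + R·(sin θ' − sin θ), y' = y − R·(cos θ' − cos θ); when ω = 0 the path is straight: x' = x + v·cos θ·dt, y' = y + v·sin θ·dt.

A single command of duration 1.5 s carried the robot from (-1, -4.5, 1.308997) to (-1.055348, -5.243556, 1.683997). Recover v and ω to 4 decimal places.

Δθ = 1.683997 − 1.308997 = 0.375000
ω = Δθ/dt = 0.375000/1.5 = 0.2500
R = −Δy/(cos θ' − cos θ) = -2.0000
v = R·ω = -2.0000·0.2500 = -0.5000

v = -0.5000, ω = 0.2500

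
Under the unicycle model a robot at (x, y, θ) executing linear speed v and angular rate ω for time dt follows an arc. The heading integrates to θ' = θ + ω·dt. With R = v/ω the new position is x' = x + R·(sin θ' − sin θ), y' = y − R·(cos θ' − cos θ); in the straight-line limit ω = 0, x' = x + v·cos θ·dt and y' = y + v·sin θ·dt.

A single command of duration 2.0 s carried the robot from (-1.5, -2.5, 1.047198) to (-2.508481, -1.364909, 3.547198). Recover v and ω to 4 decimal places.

v = 1.0000, ω = 1.2500

Δθ = 3.547198 − 1.047198 = 2.500000
ω = Δθ/dt = 2.500000/2.0 = 1.2500
R = −Δy/(cos θ' − cos θ) = 0.8000
v = R·ω = 0.8000·1.2500 = 1.0000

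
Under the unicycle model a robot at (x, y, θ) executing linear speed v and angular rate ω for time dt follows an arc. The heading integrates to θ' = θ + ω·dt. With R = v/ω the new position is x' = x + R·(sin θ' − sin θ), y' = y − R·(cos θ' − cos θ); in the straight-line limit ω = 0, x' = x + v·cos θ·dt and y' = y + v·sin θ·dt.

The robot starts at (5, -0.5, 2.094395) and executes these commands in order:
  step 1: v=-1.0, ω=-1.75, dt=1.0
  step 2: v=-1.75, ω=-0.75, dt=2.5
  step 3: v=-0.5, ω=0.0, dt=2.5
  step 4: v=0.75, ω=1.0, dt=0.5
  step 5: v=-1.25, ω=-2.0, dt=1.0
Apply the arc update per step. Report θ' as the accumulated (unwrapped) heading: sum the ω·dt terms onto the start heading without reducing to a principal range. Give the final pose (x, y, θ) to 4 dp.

(2.1016, 2.6150, -3.0306)

step 1: θ'=0.3444 (R=0.5714) → pose (4.6981, -1.3236, 0.3444)
step 2: θ'=-1.5306 (R=2.3333) → pose (1.5788, 0.7790, -1.5306)
step 3: θ'=-1.5306 (straight) → pose (1.5286, 2.0280, -1.5306)
step 4: θ'=-1.0306 (R=0.7500) → pose (1.6348, 1.6724, -1.0306)
step 5: θ'=-3.0306 (R=0.6250) → pose (2.1016, 2.6150, -3.0306)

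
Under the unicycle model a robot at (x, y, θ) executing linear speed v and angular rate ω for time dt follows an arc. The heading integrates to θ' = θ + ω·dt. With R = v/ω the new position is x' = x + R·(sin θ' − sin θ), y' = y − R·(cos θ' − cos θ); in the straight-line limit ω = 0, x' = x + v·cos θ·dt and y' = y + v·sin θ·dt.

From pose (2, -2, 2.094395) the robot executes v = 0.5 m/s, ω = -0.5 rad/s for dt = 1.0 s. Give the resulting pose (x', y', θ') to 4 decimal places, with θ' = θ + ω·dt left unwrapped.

θ' = 2.0944 + -0.5·1.0 = 1.5944
R = v/ω = 0.5/-0.5 = -1.0000
x' = 2 + -1.0000·(sin 1.5944 − sin 2.0944) = 1.8663
y' = -2 − -1.0000·(cos 1.5944 − cos 2.0944) = -1.5236

(1.8663, -1.5236, 1.5944)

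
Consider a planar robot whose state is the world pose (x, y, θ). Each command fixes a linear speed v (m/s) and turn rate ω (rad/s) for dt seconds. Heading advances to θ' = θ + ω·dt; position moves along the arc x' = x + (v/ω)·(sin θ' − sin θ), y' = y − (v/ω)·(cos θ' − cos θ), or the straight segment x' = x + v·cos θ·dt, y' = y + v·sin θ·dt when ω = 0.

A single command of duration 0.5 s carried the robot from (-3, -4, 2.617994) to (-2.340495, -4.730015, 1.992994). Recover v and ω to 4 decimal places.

v = -2.0000, ω = -1.2500

Δθ = 1.992994 − 2.617994 = -0.625000
ω = Δθ/dt = -0.625000/0.5 = -1.2500
R = −Δy/(cos θ' − cos θ) = 1.6000
v = R·ω = 1.6000·-1.2500 = -2.0000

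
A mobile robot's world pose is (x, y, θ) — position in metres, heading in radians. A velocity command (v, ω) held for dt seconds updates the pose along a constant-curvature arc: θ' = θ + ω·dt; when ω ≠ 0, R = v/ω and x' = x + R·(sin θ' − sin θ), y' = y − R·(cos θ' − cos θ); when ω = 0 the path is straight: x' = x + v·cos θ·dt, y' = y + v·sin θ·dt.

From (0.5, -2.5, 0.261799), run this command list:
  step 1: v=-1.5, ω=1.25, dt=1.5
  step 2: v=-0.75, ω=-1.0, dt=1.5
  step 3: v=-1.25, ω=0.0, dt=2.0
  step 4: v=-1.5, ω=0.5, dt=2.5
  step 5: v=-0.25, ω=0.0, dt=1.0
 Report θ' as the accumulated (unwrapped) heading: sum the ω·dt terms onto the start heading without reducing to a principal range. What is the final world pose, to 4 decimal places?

(-3.3892, -10.3763, 1.8868)

step 1: θ'=2.1368 (R=-1.2000) → pose (-0.2023, -4.3026, 2.1368)
step 2: θ'=0.6368 (R=0.7500) → pose (-0.3893, -5.3078, 0.6368)
step 3: θ'=0.6368 (straight) → pose (-2.3994, -6.7944, 0.6368)
step 4: θ'=1.8868 (R=-3.0000) → pose (-3.4669, -10.1387, 1.8868)
step 5: θ'=1.8868 (straight) → pose (-3.3892, -10.3763, 1.8868)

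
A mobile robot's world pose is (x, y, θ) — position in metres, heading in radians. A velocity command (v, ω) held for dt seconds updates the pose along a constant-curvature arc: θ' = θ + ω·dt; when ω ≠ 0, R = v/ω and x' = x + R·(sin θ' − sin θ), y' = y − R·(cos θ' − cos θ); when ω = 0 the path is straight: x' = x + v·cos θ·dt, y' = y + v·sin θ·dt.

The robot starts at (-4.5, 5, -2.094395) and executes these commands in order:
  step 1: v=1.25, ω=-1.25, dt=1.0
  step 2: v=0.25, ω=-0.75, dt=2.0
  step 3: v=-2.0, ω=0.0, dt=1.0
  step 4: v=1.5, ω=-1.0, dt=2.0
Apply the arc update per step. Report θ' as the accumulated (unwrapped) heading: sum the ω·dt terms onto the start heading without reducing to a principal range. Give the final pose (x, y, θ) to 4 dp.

step 1: θ'=-3.3444 (R=-1.0000) → pose (-5.5674, 4.5205, -3.3444)
step 2: θ'=-4.8444 (R=-0.3333) → pose (-5.8307, 4.8909, -4.8444)
step 3: θ'=-4.8444 (straight) → pose (-6.0940, 2.9083, -4.8444)
step 4: θ'=-6.8444 (R=-1.5000) → pose (-3.8087, 3.9808, -6.8444)

(-3.8087, 3.9808, -6.8444)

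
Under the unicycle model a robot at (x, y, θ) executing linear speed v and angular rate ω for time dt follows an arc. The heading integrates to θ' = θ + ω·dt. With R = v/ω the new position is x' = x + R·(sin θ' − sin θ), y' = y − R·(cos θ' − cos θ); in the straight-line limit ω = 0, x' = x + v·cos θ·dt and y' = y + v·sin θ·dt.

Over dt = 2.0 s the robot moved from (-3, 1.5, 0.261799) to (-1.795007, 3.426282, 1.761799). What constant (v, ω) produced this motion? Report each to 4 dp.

v = 1.2500, ω = 0.7500

Δθ = 1.761799 − 0.261799 = 1.500000
ω = Δθ/dt = 1.500000/2.0 = 0.7500
R = −Δy/(cos θ' − cos θ) = 1.6667
v = R·ω = 1.6667·0.7500 = 1.2500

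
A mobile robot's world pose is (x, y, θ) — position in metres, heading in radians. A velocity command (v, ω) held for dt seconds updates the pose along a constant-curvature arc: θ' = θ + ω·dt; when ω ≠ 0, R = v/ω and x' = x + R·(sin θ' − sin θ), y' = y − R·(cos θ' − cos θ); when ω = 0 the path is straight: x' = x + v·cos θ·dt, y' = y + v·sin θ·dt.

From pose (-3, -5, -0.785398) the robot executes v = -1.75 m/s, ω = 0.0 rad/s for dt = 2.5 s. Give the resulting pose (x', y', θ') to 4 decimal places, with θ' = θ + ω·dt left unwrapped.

θ' = -0.7854 + 0.0·2.5 = -0.7854
ω = 0 → straight: x' = -3 + -1.75·cos(-0.7854)·2.5 = -6.0936
y' = -5 + -1.75·sin(-0.7854)·2.5 = -1.9064

(-6.0936, -1.9064, -0.7854)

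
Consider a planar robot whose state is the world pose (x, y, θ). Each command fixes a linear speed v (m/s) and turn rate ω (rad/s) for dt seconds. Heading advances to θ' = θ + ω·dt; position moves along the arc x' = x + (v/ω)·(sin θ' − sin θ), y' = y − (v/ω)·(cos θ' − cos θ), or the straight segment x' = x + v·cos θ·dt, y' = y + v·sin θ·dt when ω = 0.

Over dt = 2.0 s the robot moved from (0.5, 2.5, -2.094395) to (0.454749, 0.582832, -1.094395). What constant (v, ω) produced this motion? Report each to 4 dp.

v = 1.0000, ω = 0.5000

Δθ = -1.094395 − -2.094395 = 1.000000
ω = Δθ/dt = 1.000000/2.0 = 0.5000
R = −Δy/(cos θ' − cos θ) = 2.0000
v = R·ω = 2.0000·0.5000 = 1.0000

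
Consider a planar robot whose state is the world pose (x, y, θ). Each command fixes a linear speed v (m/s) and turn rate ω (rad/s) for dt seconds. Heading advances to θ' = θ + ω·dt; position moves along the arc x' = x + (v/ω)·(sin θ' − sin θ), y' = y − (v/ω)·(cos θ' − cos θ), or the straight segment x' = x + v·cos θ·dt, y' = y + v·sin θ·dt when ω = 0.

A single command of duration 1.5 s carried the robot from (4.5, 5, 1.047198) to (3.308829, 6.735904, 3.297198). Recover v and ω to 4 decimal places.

Δθ = 3.297198 − 1.047198 = 2.250000
ω = Δθ/dt = 2.250000/1.5 = 1.5000
R = −Δy/(cos θ' − cos θ) = 1.1667
v = R·ω = 1.1667·1.5000 = 1.7500

v = 1.7500, ω = 1.5000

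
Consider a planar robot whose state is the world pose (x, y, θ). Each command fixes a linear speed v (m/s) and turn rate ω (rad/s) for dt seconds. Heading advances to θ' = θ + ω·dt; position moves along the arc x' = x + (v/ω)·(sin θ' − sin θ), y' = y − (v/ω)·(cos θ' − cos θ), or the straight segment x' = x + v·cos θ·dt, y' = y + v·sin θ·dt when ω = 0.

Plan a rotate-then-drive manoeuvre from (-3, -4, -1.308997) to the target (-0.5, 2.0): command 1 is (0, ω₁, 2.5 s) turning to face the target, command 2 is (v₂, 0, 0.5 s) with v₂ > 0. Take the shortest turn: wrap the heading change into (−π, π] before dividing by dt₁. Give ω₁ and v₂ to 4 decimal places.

heading to target = atan2(2−-4, -0.5−-3) = 1.1760
Δθ = wrap(1.1760 − -1.3090) = 2.4850; ω₁ = Δθ/dt₁ = 0.9940
distance = √((-0.5−-3)² + (2−-4)²) = 6.5000; v₂ = distance/dt₂ = 13.0000

ω₁ = 0.9940, v₂ = 13.0000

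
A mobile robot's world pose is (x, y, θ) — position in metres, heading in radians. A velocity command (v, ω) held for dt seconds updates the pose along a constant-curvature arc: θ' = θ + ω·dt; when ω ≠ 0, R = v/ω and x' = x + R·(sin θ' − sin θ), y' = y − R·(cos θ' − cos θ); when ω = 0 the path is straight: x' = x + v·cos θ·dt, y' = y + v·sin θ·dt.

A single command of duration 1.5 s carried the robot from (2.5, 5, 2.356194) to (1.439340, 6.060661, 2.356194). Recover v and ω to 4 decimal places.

v = 1.0000, ω = 0.0000

Δθ = 2.356194 − 2.356194 = 0.000000
ω = Δθ/dt = 0.000000/1.5 = 0.0000
ω = 0 → v = (Δx·cos θ + Δy·sin θ)/dt = 1.0000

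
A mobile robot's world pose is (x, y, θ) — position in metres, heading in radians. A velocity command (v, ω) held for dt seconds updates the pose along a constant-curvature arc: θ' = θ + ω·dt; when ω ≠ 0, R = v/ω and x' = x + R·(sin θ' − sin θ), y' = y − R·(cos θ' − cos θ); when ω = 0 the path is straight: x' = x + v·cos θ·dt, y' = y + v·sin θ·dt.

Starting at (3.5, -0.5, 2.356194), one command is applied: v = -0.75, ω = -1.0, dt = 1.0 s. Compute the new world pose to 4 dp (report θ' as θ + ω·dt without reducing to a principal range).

θ' = 2.3562 + -1.0·1.0 = 1.3562
R = v/ω = -0.75/-1.0 = 0.7500
x' = 3.5 + 0.7500·(sin 1.3562 − sin 2.3562) = 3.7025
y' = -0.5 − 0.7500·(cos 1.3562 − cos 2.3562) = -1.1900

(3.7025, -1.1900, 1.3562)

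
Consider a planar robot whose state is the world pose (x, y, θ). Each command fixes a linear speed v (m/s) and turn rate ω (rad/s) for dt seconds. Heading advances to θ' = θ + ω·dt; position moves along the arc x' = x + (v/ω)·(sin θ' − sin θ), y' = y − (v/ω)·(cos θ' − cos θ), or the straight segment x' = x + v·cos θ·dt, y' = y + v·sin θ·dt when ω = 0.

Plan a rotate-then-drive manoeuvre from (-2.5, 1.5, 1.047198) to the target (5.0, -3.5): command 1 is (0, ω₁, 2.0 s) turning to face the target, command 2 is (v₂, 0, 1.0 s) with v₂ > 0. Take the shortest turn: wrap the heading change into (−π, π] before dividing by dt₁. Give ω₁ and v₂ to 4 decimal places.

heading to target = atan2(-3.5−1.5, 5−-2.5) = -0.5880
Δθ = wrap(-0.5880 − 1.0472) = -1.6352; ω₁ = Δθ/dt₁ = -0.8176
distance = √((5−-2.5)² + (-3.5−1.5)²) = 9.0139; v₂ = distance/dt₂ = 9.0139

ω₁ = -0.8176, v₂ = 9.0139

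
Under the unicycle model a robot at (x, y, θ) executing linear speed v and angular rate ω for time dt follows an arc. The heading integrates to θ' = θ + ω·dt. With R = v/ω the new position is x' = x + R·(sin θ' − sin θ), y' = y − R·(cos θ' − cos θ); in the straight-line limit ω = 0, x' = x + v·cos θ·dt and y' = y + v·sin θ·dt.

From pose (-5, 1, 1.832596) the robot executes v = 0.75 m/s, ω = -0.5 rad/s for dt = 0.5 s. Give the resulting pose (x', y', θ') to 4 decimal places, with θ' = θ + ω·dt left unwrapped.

θ' = 1.8326 + -0.5·0.5 = 1.5826
R = v/ω = 0.75/-0.5 = -1.5000
x' = -5 + -1.5000·(sin 1.5826 − sin 1.8326) = -5.0510
y' = 1 − -1.5000·(cos 1.5826 − cos 1.8326) = 1.3705

(-5.0510, 1.3705, 1.5826)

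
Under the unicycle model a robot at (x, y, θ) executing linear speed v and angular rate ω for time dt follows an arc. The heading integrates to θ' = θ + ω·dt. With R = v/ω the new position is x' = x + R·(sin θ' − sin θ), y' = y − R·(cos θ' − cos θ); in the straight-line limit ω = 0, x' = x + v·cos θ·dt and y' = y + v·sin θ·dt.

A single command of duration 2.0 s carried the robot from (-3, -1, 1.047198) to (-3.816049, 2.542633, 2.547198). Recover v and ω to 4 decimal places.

v = 2.0000, ω = 0.7500

Δθ = 2.547198 − 1.047198 = 1.500000
ω = Δθ/dt = 1.500000/2.0 = 0.7500
R = −Δy/(cos θ' − cos θ) = 2.6667
v = R·ω = 2.6667·0.7500 = 2.0000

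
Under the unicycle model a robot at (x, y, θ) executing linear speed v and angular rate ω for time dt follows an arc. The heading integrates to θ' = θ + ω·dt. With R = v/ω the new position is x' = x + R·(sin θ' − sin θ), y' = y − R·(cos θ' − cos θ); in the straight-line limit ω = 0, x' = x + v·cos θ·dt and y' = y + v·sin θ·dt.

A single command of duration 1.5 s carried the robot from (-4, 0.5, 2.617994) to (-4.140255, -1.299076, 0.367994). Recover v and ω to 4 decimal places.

Δθ = 0.367994 − 2.617994 = -2.250000
ω = Δθ/dt = -2.250000/1.5 = -1.5000
R = −Δy/(cos θ' − cos θ) = 1.0000
v = R·ω = 1.0000·-1.5000 = -1.5000

v = -1.5000, ω = -1.5000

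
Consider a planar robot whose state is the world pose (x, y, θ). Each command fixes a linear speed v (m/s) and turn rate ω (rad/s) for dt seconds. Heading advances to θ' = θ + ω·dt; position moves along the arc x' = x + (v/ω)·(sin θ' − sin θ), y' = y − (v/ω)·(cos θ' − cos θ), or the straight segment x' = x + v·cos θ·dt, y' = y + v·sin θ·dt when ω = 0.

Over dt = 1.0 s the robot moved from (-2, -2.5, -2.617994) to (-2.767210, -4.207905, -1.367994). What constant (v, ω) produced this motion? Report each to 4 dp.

Δθ = -1.367994 − -2.617994 = 1.250000
ω = Δθ/dt = 1.250000/1.0 = 1.2500
R = −Δy/(cos θ' − cos θ) = 1.6000
v = R·ω = 1.6000·1.2500 = 2.0000

v = 2.0000, ω = 1.2500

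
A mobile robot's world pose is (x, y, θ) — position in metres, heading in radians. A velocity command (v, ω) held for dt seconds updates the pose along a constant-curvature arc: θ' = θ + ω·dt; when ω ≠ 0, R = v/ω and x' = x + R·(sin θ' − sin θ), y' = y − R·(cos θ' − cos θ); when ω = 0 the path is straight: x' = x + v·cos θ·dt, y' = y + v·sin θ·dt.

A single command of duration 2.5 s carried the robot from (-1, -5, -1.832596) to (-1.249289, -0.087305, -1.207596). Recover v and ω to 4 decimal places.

Δθ = -1.207596 − -1.832596 = 0.625000
ω = Δθ/dt = 0.625000/2.5 = 0.2500
R = −Δy/(cos θ' − cos θ) = -8.0000
v = R·ω = -8.0000·0.2500 = -2.0000

v = -2.0000, ω = 0.2500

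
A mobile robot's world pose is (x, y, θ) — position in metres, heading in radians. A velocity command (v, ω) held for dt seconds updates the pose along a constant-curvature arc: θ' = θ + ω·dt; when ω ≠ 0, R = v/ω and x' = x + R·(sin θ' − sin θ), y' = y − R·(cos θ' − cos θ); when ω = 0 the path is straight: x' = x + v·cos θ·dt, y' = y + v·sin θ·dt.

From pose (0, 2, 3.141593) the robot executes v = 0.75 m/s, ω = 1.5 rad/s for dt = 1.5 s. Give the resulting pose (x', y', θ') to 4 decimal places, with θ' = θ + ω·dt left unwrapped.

(-0.3890, 1.1859, 5.3916)

θ' = 3.1416 + 1.5·1.5 = 5.3916
R = v/ω = 0.75/1.5 = 0.5000
x' = 0 + 0.5000·(sin 5.3916 − sin 3.1416) = -0.3890
y' = 2 − 0.5000·(cos 5.3916 − cos 3.1416) = 1.1859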